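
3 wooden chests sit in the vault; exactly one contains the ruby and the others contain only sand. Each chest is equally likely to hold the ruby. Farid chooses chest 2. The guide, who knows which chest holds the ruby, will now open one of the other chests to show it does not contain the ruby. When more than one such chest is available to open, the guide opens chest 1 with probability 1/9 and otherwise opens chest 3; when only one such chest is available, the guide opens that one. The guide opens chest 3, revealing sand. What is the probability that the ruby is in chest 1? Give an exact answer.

Condition on the true location of the ruby.
If it is in chest 1 (prior 1/3): only chest 3 is available, probability 1; weight (1/3)·1 = 1/3.
If it is in chest 2 (prior 1/3): chest 1 is available but not opened, probability 8/9; weight (1/3)·(8/9) = 8/27.
If it is in chest 3 (prior 1/3): the guide opened chest 3, so this case is ruled out; weight (1/3)·0 = 0.
The weights sum to 17/27.
So P(the ruby in chest 1 | the guide opened chest 3) = (1/3) / (17/27) = 9/17.

9/17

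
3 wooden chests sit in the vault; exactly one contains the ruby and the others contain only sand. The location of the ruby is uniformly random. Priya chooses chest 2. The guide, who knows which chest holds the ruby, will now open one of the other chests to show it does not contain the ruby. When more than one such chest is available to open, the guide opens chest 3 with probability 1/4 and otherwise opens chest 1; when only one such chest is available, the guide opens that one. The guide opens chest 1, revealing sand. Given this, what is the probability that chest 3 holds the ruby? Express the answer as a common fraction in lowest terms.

4/7

Apply Bayes' rule, conditioning on where the ruby actually is.
If it is in chest 1 (prior 1/3): the guide opened chest 1, so this case is ruled out; weight (1/3)·0 = 0.
If it is in chest 2 (prior 1/3): chest 3 is available but not opened, probability 3/4; weight (1/3)·(3/4) = 1/4.
If it is in chest 3 (prior 1/3): only chest 1 is available, probability 1; weight (1/3)·1 = 1/3.
The weights sum to 7/12.
So P(the ruby in chest 3 | the guide opened chest 1) = (1/3) / (7/12) = 4/7.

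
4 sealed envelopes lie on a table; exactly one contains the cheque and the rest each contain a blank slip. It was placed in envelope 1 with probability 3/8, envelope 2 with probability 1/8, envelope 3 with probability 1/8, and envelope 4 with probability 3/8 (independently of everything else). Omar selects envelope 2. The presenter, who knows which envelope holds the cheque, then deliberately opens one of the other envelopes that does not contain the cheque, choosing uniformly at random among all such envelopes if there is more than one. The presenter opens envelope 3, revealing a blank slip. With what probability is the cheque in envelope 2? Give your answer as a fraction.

1/10

Consider each possible location of the cheque in turn.
If it is in either of envelopes 1 and 4 (prior 3/8 each): the presenter has 2 equally likely choices, so probability 1/2; weight (3/8)·(1/2) = 3/16 each.
If it is in envelope 2 (prior 1/8): the presenter has 3 equally likely choices, so probability 1/3; weight (1/8)·(1/3) = 1/24.
If it is in envelope 3 (prior 1/8): the presenter opened envelope 3, so this case is ruled out; weight (1/8)·0 = 0.
The weights sum to 5/12.
So P(the cheque in envelope 2 | the presenter opened envelope 3) = (1/24) / (5/12) = 1/10.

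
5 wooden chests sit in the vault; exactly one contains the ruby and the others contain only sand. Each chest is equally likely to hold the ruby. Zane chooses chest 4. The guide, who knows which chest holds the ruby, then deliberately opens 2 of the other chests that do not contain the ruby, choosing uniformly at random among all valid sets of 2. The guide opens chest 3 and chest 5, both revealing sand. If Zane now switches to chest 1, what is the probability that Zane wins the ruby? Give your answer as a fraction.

Apply Bayes' rule, conditioning on where the ruby actually is.
If it is in either of chests 1 and 2 (prior 1/5 each): the guide has 3 equally likely choices, so probability 1/3; weight (1/5)·(1/3) = 1/15 each.
If it is in either of chests 3 and 5 (prior 1/5 each): that chest was opened and seen not to hold the prize — ruled out; weight (1/5)·0 = 0 each.
If it is in chest 4 (prior 1/5): the guide has 6 equally likely choices, so probability 1/6; weight (1/5)·(1/6) = 1/30.
The weights sum to 1/6.
So P(the ruby in chest 1 | the guide opened chest 3 and chest 5) = (1/15) / (1/6) = 2/5.

2/5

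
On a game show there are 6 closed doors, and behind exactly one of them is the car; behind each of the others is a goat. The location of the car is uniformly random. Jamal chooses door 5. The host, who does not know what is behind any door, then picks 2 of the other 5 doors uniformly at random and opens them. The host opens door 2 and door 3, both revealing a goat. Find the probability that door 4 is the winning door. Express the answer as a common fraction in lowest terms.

Apply Bayes' rule, conditioning on where the car actually is.
If it is behind any of doors 1, 4, 5, and 6 (prior 1/6 each): the host picks exactly this set with probability 1/10 regardless, and none is the prize; weight (1/6)·(1/10) = 1/60 each.
If it is behind either of doors 2 and 3 (prior 1/6 each): that door was opened and seen not to hold the prize — ruled out; weight (1/6)·0 = 0 each.
The weights sum to 1/15.
So P(the car behind door 4 | the host opened door 2 and door 3) = (1/60) / (1/15) = 1/4.

1/4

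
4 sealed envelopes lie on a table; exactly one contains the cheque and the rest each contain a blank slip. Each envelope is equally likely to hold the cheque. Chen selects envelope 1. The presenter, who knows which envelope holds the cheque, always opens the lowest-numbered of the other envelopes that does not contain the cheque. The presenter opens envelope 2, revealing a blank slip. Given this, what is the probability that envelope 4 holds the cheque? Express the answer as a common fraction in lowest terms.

Condition on the true location of the cheque.
If it is in any of envelopes 1, 3, and 4 (prior 1/4 each): envelope 2 is the lowest-numbered option available, probability 1; weight (1/4)·1 = 1/4 each.
If it is in envelope 2 (prior 1/4): the presenter opened envelope 2, so this case is ruled out; weight (1/4)·0 = 0.
The weights sum to 3/4.
So P(the cheque in envelope 4 | the presenter opened envelope 2) = (1/4) / (3/4) = 1/3.

1/3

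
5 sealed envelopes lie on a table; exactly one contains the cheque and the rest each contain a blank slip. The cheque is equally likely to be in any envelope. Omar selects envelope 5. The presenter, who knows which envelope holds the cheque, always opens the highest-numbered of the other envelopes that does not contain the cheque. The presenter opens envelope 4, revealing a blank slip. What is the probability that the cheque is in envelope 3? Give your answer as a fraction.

Consider each possible location of the cheque in turn.
If it is in any of envelopes 1, 2, 3, and 5 (prior 1/5 each): envelope 4 is the highest-numbered option available, probability 1; weight (1/5)·1 = 1/5 each.
If it is in envelope 4 (prior 1/5): the presenter opened envelope 4, so this case is ruled out; weight (1/5)·0 = 0.
The weights sum to 4/5.
So P(the cheque in envelope 3 | the presenter opened envelope 4) = (1/5) / (4/5) = 1/4.

1/4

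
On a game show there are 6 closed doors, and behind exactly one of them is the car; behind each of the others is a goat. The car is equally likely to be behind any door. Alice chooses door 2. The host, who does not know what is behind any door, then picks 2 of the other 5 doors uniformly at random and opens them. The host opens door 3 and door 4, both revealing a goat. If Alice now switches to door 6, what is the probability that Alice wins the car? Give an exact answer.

1/4

Consider each possible location of the car in turn.
If it is behind any of doors 1, 2, 5, and 6 (prior 1/6 each): the host picks exactly this set with probability 1/10 regardless, and none is the prize; weight (1/6)·(1/10) = 1/60 each.
If it is behind either of doors 3 and 4 (prior 1/6 each): that door was opened and seen not to hold the prize — ruled out; weight (1/6)·0 = 0 each.
The weights sum to 1/15.
So P(the car behind door 6 | the host opened door 3 and door 4) = (1/60) / (1/15) = 1/4.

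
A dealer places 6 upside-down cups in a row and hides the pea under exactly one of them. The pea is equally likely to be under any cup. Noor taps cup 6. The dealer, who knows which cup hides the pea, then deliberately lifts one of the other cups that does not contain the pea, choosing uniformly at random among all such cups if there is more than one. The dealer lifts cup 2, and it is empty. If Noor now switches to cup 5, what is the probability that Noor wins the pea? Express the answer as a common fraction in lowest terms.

Consider each possible location of the pea in turn.
If it is under any of cups 1, 3, 4, and 5 (prior 1/6 each): the dealer has 4 equally likely choices, so probability 1/4; weight (1/6)·(1/4) = 1/24 each.
If it is under cup 2 (prior 1/6): the dealer opened cup 2, so this case is ruled out; weight (1/6)·0 = 0.
If it is under cup 6 (prior 1/6): the dealer has 5 equally likely choices, so probability 1/5; weight (1/6)·(1/5) = 1/30.
The weights sum to 1/5.
So P(the pea under cup 5 | the dealer opened cup 2) = (1/24) / (1/5) = 5/24.

5/24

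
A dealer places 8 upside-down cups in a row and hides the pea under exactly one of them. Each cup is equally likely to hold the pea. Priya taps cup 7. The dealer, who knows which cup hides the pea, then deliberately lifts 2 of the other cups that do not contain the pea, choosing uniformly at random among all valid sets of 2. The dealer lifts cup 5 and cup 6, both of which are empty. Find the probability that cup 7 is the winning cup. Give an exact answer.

1/8

Apply Bayes' rule, conditioning on where the pea actually is.
If it is under any of cups 1, 2, 3, 4, and 8 (prior 1/8 each): the dealer has 15 equally likely choices, so probability 1/15; weight (1/8)·(1/15) = 1/120 each.
If it is under either of cups 5 and 6 (prior 1/8 each): that cup was opened and seen not to hold the prize — ruled out; weight (1/8)·0 = 0 each.
If it is under cup 7 (prior 1/8): the dealer has 21 equally likely choices, so probability 1/21; weight (1/8)·(1/21) = 1/168.
The weights sum to 1/21.
So P(the pea under cup 7 | the dealer opened cup 5 and cup 6) = (1/168) / (1/21) = 1/8.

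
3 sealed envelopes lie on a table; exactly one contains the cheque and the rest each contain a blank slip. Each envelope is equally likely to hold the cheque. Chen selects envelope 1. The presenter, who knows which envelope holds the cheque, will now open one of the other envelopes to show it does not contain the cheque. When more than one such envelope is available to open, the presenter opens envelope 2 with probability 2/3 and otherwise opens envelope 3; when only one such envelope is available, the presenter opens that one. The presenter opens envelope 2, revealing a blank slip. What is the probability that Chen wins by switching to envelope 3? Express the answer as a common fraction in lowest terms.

3/5

Condition on the true location of the cheque.
If it is in envelope 1 (prior 1/3): envelope 2 is available, opened with probability 2/3; weight (1/3)·(2/3) = 2/9.
If it is in envelope 2 (prior 1/3): the presenter opened envelope 2, so this case is ruled out; weight (1/3)·0 = 0.
If it is in envelope 3 (prior 1/3): only envelope 2 is available, probability 1; weight (1/3)·1 = 1/3.
The weights sum to 5/9.
So P(the cheque in envelope 3 | the presenter opened envelope 2) = (1/3) / (5/9) = 3/5.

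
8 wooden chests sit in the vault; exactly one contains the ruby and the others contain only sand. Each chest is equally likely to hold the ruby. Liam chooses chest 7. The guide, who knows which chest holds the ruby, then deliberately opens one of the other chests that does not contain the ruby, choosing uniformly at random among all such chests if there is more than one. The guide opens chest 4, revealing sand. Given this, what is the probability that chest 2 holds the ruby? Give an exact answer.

Condition on the true location of the ruby.
If it is in any of chests 1, 2, 3, 5, 6, and 8 (prior 1/8 each): the guide has 6 equally likely choices, so probability 1/6; weight (1/8)·(1/6) = 1/48 each.
If it is in chest 4 (prior 1/8): the guide opened chest 4, so this case is ruled out; weight (1/8)·0 = 0.
If it is in chest 7 (prior 1/8): the guide has 7 equally likely choices, so probability 1/7; weight (1/8)·(1/7) = 1/56.
The weights sum to 1/7.
So P(the ruby in chest 2 | the guide opened chest 4) = (1/48) / (1/7) = 7/48.

7/48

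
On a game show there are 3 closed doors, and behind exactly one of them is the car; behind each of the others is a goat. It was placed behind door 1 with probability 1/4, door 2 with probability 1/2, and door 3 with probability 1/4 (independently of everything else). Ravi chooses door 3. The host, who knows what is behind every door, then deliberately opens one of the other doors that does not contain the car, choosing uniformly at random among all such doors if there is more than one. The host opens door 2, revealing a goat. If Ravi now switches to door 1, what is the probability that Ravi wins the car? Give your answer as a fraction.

2/3

Apply Bayes' rule, conditioning on where the car actually is.
If it is behind door 1 (prior 1/4): the host has no choice, probability 1; weight (1/4)·1 = 1/4.
If it is behind door 2 (prior 1/2): the host opened door 2, so this case is ruled out; weight (1/2)·0 = 0.
If it is behind door 3 (prior 1/4): the host has 2 equally likely choices, so probability 1/2; weight (1/4)·(1/2) = 1/8.
The weights sum to 3/8.
So P(the car behind door 1 | the host opened door 2) = (1/4) / (3/8) = 2/3.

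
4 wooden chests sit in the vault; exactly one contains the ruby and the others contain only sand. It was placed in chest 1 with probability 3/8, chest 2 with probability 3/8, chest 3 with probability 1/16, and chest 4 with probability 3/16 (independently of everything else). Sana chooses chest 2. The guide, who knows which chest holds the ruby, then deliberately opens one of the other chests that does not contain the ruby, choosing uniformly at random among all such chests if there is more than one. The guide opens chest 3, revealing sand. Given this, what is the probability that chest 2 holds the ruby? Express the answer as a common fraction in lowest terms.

4/13

Consider each possible location of the ruby in turn.
If it is in chest 1 (prior 3/8): the guide has 2 equally likely choices, so probability 1/2; weight (3/8)·(1/2) = 3/16.
If it is in chest 2 (prior 3/8): the guide has 3 equally likely choices, so probability 1/3; weight (3/8)·(1/3) = 1/8.
If it is in chest 3 (prior 1/16): the guide opened chest 3, so this case is ruled out; weight (1/16)·0 = 0.
If it is in chest 4 (prior 3/16): the guide has 2 equally likely choices, so probability 1/2; weight (3/16)·(1/2) = 3/32.
The weights sum to 13/32.
So P(the ruby in chest 2 | the guide opened chest 3) = (1/8) / (13/32) = 4/13.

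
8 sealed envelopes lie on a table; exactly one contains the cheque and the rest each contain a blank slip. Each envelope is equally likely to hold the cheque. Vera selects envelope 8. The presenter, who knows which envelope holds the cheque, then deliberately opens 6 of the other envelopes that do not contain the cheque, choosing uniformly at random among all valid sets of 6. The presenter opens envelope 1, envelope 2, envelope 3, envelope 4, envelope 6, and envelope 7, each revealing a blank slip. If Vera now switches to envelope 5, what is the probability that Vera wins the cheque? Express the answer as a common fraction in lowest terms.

7/8

Condition on the true location of the cheque.
If it is in any of envelopes 1, 2, 3, 4, 6, and 7 (prior 1/8 each): that envelope was opened and seen not to hold the prize — ruled out; weight (1/8)·0 = 0 each.
If it is in envelope 5 (prior 1/8): the presenter has no choice, probability 1; weight (1/8)·1 = 1/8.
If it is in envelope 8 (prior 1/8): the presenter has 7 equally likely choices, so probability 1/7; weight (1/8)·(1/7) = 1/56.
The weights sum to 1/7.
So P(the cheque in envelope 5 | the presenter opened envelope 1, envelope 2, envelope 3, envelope 4, envelope 6, and envelope 7) = (1/8) / (1/7) = 7/8.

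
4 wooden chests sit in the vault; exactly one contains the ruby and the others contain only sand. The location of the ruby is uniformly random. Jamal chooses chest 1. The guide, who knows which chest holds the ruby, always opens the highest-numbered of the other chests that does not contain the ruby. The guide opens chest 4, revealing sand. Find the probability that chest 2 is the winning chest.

Apply Bayes' rule, conditioning on where the ruby actually is.
If it is in any of chests 1, 2, and 3 (prior 1/4 each): chest 4 is the highest-numbered option available, probability 1; weight (1/4)·1 = 1/4 each.
If it is in chest 4 (prior 1/4): the guide opened chest 4, so this case is ruled out; weight (1/4)·0 = 0.
The weights sum to 3/4.
So P(the ruby in chest 2 | the guide opened chest 4) = (1/4) / (3/4) = 1/3.

1/3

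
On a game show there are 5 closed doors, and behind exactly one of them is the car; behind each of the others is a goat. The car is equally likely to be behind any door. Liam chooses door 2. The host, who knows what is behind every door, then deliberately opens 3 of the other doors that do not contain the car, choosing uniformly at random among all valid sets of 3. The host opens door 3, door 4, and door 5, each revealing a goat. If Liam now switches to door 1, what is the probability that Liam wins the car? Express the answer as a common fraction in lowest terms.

Consider each possible location of the car in turn.
If it is behind door 1 (prior 1/5): the host has no choice, probability 1; weight (1/5)·1 = 1/5.
If it is behind door 2 (prior 1/5): the host has 4 equally likely choices, so probability 1/4; weight (1/5)·(1/4) = 1/20.
If it is behind any of doors 3, 4, and 5 (prior 1/5 each): that door was opened and seen not to hold the prize — ruled out; weight (1/5)·0 = 0 each.
The weights sum to 1/4.
So P(the car behind door 1 | the host opened door 3, door 4, and door 5) = (1/5) / (1/4) = 4/5.

4/5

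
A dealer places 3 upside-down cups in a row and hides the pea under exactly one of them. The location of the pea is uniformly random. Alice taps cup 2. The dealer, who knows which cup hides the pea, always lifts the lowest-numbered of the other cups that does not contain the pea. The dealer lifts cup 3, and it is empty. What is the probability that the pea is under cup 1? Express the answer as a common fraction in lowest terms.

Consider each possible location of the pea in turn.
If it is under cup 1 (prior 1/3): cup 3 is the lowest-numbered option available, probability 1; weight (1/3)·1 = 1/3.
If it is under cup 2 (prior 1/3): the dealer would have opened cup 1 instead, probability 0; weight (1/3)·0 = 0.
If it is under cup 3 (prior 1/3): the dealer opened cup 3, so this case is ruled out; weight (1/3)·0 = 0.
The weights sum to 1/3.
So P(the pea under cup 1 | the dealer opened cup 3) = (1/3) / (1/3) = 1.

1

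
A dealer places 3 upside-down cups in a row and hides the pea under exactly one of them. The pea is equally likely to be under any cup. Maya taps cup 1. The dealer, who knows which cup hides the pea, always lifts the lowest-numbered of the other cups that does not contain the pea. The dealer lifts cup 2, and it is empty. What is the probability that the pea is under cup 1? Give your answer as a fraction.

Consider each possible location of the pea in turn.
If it is under either of cups 1 and 3 (prior 1/3 each): cup 2 is the lowest-numbered option available, probability 1; weight (1/3)·1 = 1/3 each.
If it is under cup 2 (prior 1/3): the dealer opened cup 2, so this case is ruled out; weight (1/3)·0 = 0.
The weights sum to 2/3.
So P(the pea under cup 1 | the dealer opened cup 2) = (1/3) / (2/3) = 1/2.

1/2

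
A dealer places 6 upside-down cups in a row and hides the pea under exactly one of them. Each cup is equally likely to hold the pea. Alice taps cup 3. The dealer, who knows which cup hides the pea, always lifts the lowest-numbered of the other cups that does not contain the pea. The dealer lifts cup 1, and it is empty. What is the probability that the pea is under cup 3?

Consider each possible location of the pea in turn.
If it is under cup 1 (prior 1/6): the dealer opened cup 1, so this case is ruled out; weight (1/6)·0 = 0.
If it is under any of cups 2, 3, 4, 5, and 6 (prior 1/6 each): cup 1 is the lowest-numbered option available, probability 1; weight (1/6)·1 = 1/6 each.
The weights sum to 5/6.
So P(the pea under cup 3 | the dealer opened cup 1) = (1/6) / (5/6) = 1/5.

1/5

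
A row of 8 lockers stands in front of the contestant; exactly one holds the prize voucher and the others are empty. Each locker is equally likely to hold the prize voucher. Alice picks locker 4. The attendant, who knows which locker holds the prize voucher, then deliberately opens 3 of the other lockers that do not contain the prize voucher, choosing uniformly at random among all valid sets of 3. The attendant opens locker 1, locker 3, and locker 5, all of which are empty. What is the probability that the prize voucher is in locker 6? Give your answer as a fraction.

Condition on the true location of the prize voucher.
If it is in any of lockers 1, 3, and 5 (prior 1/8 each): that locker was opened and seen not to hold the prize — ruled out; weight (1/8)·0 = 0 each.
If it is in any of lockers 2, 6, 7, and 8 (prior 1/8 each): the attendant has 20 equally likely choices, so probability 1/20; weight (1/8)·(1/20) = 1/160 each.
If it is in locker 4 (prior 1/8): the attendant has 35 equally likely choices, so probability 1/35; weight (1/8)·(1/35) = 1/280.
The weights sum to 1/35.
So P(the prize voucher in locker 6 | the attendant opened locker 1, locker 3, and locker 5) = (1/160) / (1/35) = 7/32.

7/32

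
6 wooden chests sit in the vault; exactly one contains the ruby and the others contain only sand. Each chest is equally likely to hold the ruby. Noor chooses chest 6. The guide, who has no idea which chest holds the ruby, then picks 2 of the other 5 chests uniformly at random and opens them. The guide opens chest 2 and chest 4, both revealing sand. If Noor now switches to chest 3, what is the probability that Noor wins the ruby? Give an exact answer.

Condition on the true location of the ruby.
If it is in any of chests 1, 3, 5, and 6 (prior 1/6 each): the guide picks exactly this set with probability 1/10 regardless, and none is the prize; weight (1/6)·(1/10) = 1/60 each.
If it is in either of chests 2 and 4 (prior 1/6 each): that chest was opened and seen not to hold the prize — ruled out; weight (1/6)·0 = 0 each.
The weights sum to 1/15.
So P(the ruby in chest 3 | the guide opened chest 2 and chest 4) = (1/60) / (1/15) = 1/4.

1/4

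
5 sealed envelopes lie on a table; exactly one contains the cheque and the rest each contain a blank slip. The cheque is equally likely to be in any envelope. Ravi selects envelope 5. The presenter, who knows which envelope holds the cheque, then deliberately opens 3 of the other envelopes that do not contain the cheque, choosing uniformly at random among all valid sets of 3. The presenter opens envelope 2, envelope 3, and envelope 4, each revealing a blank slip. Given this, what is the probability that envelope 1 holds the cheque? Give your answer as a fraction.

Consider each possible location of the cheque in turn.
If it is in envelope 1 (prior 1/5): the presenter has no choice, probability 1; weight (1/5)·1 = 1/5.
If it is in any of envelopes 2, 3, and 4 (prior 1/5 each): that envelope was opened and seen not to hold the prize — ruled out; weight (1/5)·0 = 0 each.
If it is in envelope 5 (prior 1/5): the presenter has 4 equally likely choices, so probability 1/4; weight (1/5)·(1/4) = 1/20.
The weights sum to 1/4.
So P(the cheque in envelope 1 | the presenter opened envelope 2, envelope 3, and envelope 4) = (1/5) / (1/4) = 4/5.

4/5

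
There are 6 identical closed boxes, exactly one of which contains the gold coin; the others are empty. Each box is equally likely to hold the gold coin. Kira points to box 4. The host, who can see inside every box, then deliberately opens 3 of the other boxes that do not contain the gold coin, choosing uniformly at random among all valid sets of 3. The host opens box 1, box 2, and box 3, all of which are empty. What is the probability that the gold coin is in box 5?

5/12

Apply Bayes' rule, conditioning on where the gold coin actually is.
If it is in any of boxes 1, 2, and 3 (prior 1/6 each): that box was opened and seen not to hold the prize — ruled out; weight (1/6)·0 = 0 each.
If it is in box 4 (prior 1/6): the host has 10 equally likely choices, so probability 1/10; weight (1/6)·(1/10) = 1/60.
If it is in either of boxes 5 and 6 (prior 1/6 each): the host has 4 equally likely choices, so probability 1/4; weight (1/6)·(1/4) = 1/24 each.
The weights sum to 1/10.
So P(the gold coin in box 5 | the host opened box 1, box 2, and box 3) = (1/24) / (1/10) = 5/12.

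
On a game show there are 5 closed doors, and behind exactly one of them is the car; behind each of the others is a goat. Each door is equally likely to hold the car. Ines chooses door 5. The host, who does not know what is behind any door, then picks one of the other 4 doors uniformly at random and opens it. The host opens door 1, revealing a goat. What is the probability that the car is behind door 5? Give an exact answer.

1/4

Consider each possible location of the car in turn.
If it is behind door 1 (prior 1/5): the host opened door 1, so this case is ruled out; weight (1/5)·0 = 0.
If it is behind any of doors 2, 3, 4, and 5 (prior 1/5 each): the host picks door 1 with probability 1/4 regardless, and it is not the prize; weight (1/5)·(1/4) = 1/20 each.
The weights sum to 1/5.
So P(the car behind door 5 | the host opened door 1) = (1/20) / (1/5) = 1/4.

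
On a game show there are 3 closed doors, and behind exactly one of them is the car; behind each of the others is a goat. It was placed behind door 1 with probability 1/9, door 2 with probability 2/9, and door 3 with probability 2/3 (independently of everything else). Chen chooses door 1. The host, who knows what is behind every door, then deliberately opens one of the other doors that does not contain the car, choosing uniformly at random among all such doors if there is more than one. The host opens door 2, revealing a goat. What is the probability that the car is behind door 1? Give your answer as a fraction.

Consider each possible location of the car in turn.
If it is behind door 1 (prior 1/9): the host has 2 equally likely choices, so probability 1/2; weight (1/9)·(1/2) = 1/18.
If it is behind door 2 (prior 2/9): the host opened door 2, so this case is ruled out; weight (2/9)·0 = 0.
If it is behind door 3 (prior 2/3): the host has no choice, probability 1; weight (2/3)·1 = 2/3.
The weights sum to 13/18.
So P(the car behind door 1 | the host opened door 2) = (1/18) / (13/18) = 1/13.

1/13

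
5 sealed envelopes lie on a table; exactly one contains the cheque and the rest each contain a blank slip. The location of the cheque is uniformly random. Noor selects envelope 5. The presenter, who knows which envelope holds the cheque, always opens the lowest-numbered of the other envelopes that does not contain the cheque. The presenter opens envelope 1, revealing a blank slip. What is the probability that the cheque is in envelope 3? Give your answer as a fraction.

Apply Bayes' rule, conditioning on where the cheque actually is.
If it is in envelope 1 (prior 1/5): the presenter opened envelope 1, so this case is ruled out; weight (1/5)·0 = 0.
If it is in any of envelopes 2, 3, 4, and 5 (prior 1/5 each): envelope 1 is the lowest-numbered option available, probability 1; weight (1/5)·1 = 1/5 each.
The weights sum to 4/5.
So P(the cheque in envelope 3 | the presenter opened envelope 1) = (1/5) / (4/5) = 1/4.

1/4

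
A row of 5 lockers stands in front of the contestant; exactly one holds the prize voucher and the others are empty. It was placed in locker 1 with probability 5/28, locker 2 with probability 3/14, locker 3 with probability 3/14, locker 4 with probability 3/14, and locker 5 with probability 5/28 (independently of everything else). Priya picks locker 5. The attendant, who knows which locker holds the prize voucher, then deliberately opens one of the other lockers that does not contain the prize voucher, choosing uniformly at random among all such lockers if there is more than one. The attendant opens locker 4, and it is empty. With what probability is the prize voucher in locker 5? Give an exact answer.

Condition on the true location of the prize voucher.
If it is in locker 1 (prior 5/28): the attendant has 3 equally likely choices, so probability 1/3; weight (5/28)·(1/3) = 5/84.
If it is in either of lockers 2 and 3 (prior 3/14 each): the attendant has 3 equally likely choices, so probability 1/3; weight (3/14)·(1/3) = 1/14 each.
If it is in locker 4 (prior 3/14): the attendant opened locker 4, so this case is ruled out; weight (3/14)·0 = 0.
If it is in locker 5 (prior 5/28): the attendant has 4 equally likely choices, so probability 1/4; weight (5/28)·(1/4) = 5/112.
The weights sum to 83/336.
So P(the prize voucher in locker 5 | the attendant opened locker 4) = (5/112) / (83/336) = 15/83.

15/83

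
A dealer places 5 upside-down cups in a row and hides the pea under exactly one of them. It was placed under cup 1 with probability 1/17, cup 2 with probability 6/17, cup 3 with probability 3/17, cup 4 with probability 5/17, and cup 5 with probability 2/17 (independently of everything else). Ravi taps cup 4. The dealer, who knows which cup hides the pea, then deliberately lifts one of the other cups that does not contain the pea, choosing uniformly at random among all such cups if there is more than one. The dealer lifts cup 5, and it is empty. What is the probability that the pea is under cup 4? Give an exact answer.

Consider each possible location of the pea in turn.
If it is under cup 1 (prior 1/17): the dealer has 3 equally likely choices, so probability 1/3; weight (1/17)·(1/3) = 1/51.
If it is under cup 2 (prior 6/17): the dealer has 3 equally likely choices, so probability 1/3; weight (6/17)·(1/3) = 2/17.
If it is under cup 3 (prior 3/17): the dealer has 3 equally likely choices, so probability 1/3; weight (3/17)·(1/3) = 1/17.
If it is under cup 4 (prior 5/17): the dealer has 4 equally likely choices, so probability 1/4; weight (5/17)·(1/4) = 5/68.
If it is under cup 5 (prior 2/17): the dealer opened cup 5, so this case is ruled out; weight (2/17)·0 = 0.
The weights sum to 55/204.
So P(the pea under cup 4 | the dealer opened cup 5) = (5/68) / (55/204) = 3/11.

3/11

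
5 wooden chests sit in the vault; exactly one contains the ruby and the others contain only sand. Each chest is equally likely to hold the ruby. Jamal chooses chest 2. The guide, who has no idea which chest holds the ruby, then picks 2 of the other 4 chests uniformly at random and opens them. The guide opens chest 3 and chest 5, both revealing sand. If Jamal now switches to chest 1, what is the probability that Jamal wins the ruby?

1/3

Condition on the true location of the ruby.
If it is in any of chests 1, 2, and 4 (prior 1/5 each): the guide picks exactly this set with probability 1/6 regardless, and none is the prize; weight (1/5)·(1/6) = 1/30 each.
If it is in either of chests 3 and 5 (prior 1/5 each): that chest was opened and seen not to hold the prize — ruled out; weight (1/5)·0 = 0 each.
The weights sum to 1/10.
So P(the ruby in chest 1 | the guide opened chest 3 and chest 5) = (1/30) / (1/10) = 1/3.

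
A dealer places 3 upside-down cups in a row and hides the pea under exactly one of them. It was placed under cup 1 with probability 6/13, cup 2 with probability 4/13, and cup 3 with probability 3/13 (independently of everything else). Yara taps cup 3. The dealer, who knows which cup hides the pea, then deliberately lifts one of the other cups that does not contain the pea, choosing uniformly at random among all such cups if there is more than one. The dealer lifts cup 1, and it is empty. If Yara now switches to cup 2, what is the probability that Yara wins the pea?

Condition on the true location of the pea.
If it is under cup 1 (prior 6/13): the dealer opened cup 1, so this case is ruled out; weight (6/13)·0 = 0.
If it is under cup 2 (prior 4/13): the dealer has no choice, probability 1; weight (4/13)·1 = 4/13.
If it is under cup 3 (prior 3/13): the dealer has 2 equally likely choices, so probability 1/2; weight (3/13)·(1/2) = 3/26.
The weights sum to 11/26.
So P(the pea under cup 2 | the dealer opened cup 1) = (4/13) / (11/26) = 8/11.

8/11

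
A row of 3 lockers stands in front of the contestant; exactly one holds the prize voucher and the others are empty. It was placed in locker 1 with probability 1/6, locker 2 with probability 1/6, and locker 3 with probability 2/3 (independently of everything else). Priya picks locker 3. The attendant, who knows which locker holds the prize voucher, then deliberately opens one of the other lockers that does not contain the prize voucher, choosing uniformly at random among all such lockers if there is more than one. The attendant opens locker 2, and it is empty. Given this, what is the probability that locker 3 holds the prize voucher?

Condition on the true location of the prize voucher.
If it is in locker 1 (prior 1/6): the attendant has no choice, probability 1; weight (1/6)·1 = 1/6.
If it is in locker 2 (prior 1/6): the attendant opened locker 2, so this case is ruled out; weight (1/6)·0 = 0.
If it is in locker 3 (prior 2/3): the attendant has 2 equally likely choices, so probability 1/2; weight (2/3)·(1/2) = 1/3.
The weights sum to 1/2.
So P(the prize voucher in locker 3 | the attendant opened locker 2) = (1/3) / (1/2) = 2/3.

2/3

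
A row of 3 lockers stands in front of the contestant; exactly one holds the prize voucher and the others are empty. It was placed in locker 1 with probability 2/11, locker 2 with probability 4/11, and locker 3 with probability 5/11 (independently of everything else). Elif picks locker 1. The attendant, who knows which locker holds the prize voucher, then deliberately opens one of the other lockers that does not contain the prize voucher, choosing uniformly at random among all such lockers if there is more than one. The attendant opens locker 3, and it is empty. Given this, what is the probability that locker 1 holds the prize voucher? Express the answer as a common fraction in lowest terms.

1/5

Apply Bayes' rule, conditioning on where the prize voucher actually is.
If it is in locker 1 (prior 2/11): the attendant has 2 equally likely choices, so probability 1/2; weight (2/11)·(1/2) = 1/11.
If it is in locker 2 (prior 4/11): the attendant has no choice, probability 1; weight (4/11)·1 = 4/11.
If it is in locker 3 (prior 5/11): the attendant opened locker 3, so this case is ruled out; weight (5/11)·0 = 0.
The weights sum to 5/11.
So P(the prize voucher in locker 1 | the attendant opened locker 3) = (1/11) / (5/11) = 1/5.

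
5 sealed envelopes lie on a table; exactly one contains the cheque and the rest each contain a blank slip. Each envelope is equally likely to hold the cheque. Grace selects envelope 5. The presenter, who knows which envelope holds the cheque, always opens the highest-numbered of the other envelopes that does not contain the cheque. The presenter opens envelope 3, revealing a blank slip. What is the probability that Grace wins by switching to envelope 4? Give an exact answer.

1

Consider each possible location of the cheque in turn.
If it is in any of envelopes 1, 2, and 5 (prior 1/5 each): the presenter would have opened envelope 4 instead, probability 0; weight (1/5)·0 = 0 each.
If it is in envelope 3 (prior 1/5): the presenter opened envelope 3, so this case is ruled out; weight (1/5)·0 = 0.
If it is in envelope 4 (prior 1/5): envelope 3 is the highest-numbered option available, probability 1; weight (1/5)·1 = 1/5.
The weights sum to 1/5.
So P(the cheque in envelope 4 | the presenter opened envelope 3) = (1/5) / (1/5) = 1.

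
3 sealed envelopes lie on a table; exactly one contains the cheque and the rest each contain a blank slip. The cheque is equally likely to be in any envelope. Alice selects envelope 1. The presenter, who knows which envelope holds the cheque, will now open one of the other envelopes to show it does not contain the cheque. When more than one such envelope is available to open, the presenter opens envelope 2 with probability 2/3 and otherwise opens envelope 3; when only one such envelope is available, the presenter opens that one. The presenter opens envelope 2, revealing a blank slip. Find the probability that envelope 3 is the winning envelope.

3/5

Consider each possible location of the cheque in turn.
If it is in envelope 1 (prior 1/3): envelope 2 is available, opened with probability 2/3; weight (1/3)·(2/3) = 2/9.
If it is in envelope 2 (prior 1/3): the presenter opened envelope 2, so this case is ruled out; weight (1/3)·0 = 0.
If it is in envelope 3 (prior 1/3): only envelope 2 is available, probability 1; weight (1/3)·1 = 1/3.
The weights sum to 5/9.
So P(the cheque in envelope 3 | the presenter opened envelope 2) = (1/3) / (5/9) = 3/5.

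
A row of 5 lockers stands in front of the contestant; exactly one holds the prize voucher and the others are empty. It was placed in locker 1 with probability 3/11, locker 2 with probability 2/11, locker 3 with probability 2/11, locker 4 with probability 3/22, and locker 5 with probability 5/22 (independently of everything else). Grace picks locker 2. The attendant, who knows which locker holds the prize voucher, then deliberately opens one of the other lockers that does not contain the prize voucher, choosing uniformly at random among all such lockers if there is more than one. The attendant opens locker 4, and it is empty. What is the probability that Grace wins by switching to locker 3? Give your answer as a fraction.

2/9

Consider each possible location of the prize voucher in turn.
If it is in locker 1 (prior 3/11): the attendant has 3 equally likely choices, so probability 1/3; weight (3/11)·(1/3) = 1/11.
If it is in locker 2 (prior 2/11): the attendant has 4 equally likely choices, so probability 1/4; weight (2/11)·(1/4) = 1/22.
If it is in locker 3 (prior 2/11): the attendant has 3 equally likely choices, so probability 1/3; weight (2/11)·(1/3) = 2/33.
If it is in locker 4 (prior 3/22): the attendant opened locker 4, so this case is ruled out; weight (3/22)·0 = 0.
If it is in locker 5 (prior 5/22): the attendant has 3 equally likely choices, so probability 1/3; weight (5/22)·(1/3) = 5/66.
The weights sum to 3/11.
So P(the prize voucher in locker 3 | the attendant opened locker 4) = (2/33) / (3/11) = 2/9.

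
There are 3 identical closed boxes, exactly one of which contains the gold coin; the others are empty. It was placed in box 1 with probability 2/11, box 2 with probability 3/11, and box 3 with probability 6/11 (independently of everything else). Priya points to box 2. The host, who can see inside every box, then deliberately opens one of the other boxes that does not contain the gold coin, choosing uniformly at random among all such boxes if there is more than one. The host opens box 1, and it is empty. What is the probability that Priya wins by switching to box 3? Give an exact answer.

Consider each possible location of the gold coin in turn.
If it is in box 1 (prior 2/11): the host opened box 1, so this case is ruled out; weight (2/11)·0 = 0.
If it is in box 2 (prior 3/11): the host has 2 equally likely choices, so probability 1/2; weight (3/11)·(1/2) = 3/22.
If it is in box 3 (prior 6/11): the host has no choice, probability 1; weight (6/11)·1 = 6/11.
The weights sum to 15/22.
So P(the gold coin in box 3 | the host opened box 1) = (6/11) / (15/22) = 4/5.

4/5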